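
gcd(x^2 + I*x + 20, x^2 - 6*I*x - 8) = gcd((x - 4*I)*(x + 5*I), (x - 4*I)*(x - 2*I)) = x - 4*I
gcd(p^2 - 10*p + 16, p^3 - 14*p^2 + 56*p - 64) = p^2 - 10*p + 16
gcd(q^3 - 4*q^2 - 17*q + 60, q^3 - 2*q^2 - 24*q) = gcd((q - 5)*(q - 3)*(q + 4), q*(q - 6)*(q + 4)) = q + 4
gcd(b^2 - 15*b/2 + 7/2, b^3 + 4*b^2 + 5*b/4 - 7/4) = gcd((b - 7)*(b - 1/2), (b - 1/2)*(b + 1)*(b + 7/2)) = b - 1/2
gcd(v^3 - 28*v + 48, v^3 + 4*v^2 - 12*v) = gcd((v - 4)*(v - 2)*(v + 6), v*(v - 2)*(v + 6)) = v^2 + 4*v - 12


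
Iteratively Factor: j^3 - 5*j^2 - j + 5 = (j - 1)*(j^2 - 4*j - 5) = (j - 1)*(j + 1)*(j - 5)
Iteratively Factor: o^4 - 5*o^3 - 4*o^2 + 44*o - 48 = (o - 2)*(o^3 - 3*o^2 - 10*o + 24) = (o - 2)^2*(o^2 - o - 12) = (o - 2)^2*(o + 3)*(o - 4)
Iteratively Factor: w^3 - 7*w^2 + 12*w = (w)*(w^2 - 7*w + 12) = w*(w - 4)*(w - 3)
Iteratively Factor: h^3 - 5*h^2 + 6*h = (h - 2)*(h^2 - 3*h) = (h - 3)*(h - 2)*(h)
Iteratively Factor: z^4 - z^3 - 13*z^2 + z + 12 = (z - 1)*(z^3 - 13*z - 12) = (z - 1)*(z + 1)*(z^2 - z - 12) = (z - 4)*(z - 1)*(z + 1)*(z + 3)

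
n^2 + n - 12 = (n - 3)*(n + 4)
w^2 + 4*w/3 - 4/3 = (w - 2/3)*(w + 2)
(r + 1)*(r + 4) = r^2 + 5*r + 4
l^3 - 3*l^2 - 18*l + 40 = (l - 5)*(l - 2)*(l + 4)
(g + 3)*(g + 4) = g^2 + 7*g + 12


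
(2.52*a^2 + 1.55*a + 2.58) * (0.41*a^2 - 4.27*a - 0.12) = 1.0332*a^4 - 10.1249*a^3 - 5.8631*a^2 - 11.2026*a - 0.3096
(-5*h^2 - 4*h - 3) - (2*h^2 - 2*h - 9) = -7*h^2 - 2*h + 6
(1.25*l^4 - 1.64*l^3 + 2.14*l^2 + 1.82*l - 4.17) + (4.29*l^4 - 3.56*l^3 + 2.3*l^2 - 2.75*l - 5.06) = 5.54*l^4 - 5.2*l^3 + 4.44*l^2 - 0.93*l - 9.23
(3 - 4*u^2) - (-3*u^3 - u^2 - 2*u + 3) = 3*u^3 - 3*u^2 + 2*u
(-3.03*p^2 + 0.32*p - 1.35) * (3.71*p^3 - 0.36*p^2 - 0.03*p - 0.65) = -11.2413*p^5 + 2.278*p^4 - 5.0328*p^3 + 2.4459*p^2 - 0.1675*p + 0.8775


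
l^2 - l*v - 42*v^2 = (l - 7*v)*(l + 6*v)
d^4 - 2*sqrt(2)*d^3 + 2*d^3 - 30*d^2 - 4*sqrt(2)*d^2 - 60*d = d*(d + 2)*(d - 5*sqrt(2))*(d + 3*sqrt(2))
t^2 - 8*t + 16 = (t - 4)^2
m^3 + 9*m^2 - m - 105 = (m - 3)*(m + 5)*(m + 7)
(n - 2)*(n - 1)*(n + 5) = n^3 + 2*n^2 - 13*n + 10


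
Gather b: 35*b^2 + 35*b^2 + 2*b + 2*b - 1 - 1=70*b^2 + 4*b - 2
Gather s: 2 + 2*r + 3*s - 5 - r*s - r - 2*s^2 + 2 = r - 2*s^2 + s*(3 - r) - 1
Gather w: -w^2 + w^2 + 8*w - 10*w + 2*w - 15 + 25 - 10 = 0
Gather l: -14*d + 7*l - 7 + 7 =-14*d + 7*l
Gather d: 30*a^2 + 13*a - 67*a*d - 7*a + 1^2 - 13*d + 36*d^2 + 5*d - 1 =30*a^2 + 6*a + 36*d^2 + d*(-67*a - 8)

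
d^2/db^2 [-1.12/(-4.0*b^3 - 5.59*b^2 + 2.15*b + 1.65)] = (-(26.88*b + 12.5216)*(4.0*b^3 + 5.59*b^2 - 2.15*b - 1.65) + 1.12*(12.0*b^2 + 11.18*b - 2.15)*(24.0*b^2 + 22.36*b - 4.3))/(4.0*b^3 + 5.59*b^2 - 2.15*b - 1.65)^3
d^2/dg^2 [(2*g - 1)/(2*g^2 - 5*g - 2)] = 2*(12*(1 - g)*(-2*g^2 + 5*g + 2) - (2*g - 1)*(4*g - 5)^2)/(-2*g^2 + 5*g + 2)^3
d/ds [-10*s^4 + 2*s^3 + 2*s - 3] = -40*s^3 + 6*s^2 + 2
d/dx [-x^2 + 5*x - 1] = 5 - 2*x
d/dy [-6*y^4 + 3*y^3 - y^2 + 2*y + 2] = -24*y^3 + 9*y^2 - 2*y + 2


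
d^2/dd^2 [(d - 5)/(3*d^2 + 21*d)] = 2*(d^3 - 15*d^2 - 105*d - 245)/(3*d^3*(d^3 + 21*d^2 + 147*d + 343))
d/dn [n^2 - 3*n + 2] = 2*n - 3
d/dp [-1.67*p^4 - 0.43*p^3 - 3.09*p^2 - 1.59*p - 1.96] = -6.68*p^3 - 1.29*p^2 - 6.18*p - 1.59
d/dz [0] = 0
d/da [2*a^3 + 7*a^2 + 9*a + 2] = 6*a^2 + 14*a + 9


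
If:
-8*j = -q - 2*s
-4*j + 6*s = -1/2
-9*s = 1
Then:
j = -1/24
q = -1/9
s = -1/9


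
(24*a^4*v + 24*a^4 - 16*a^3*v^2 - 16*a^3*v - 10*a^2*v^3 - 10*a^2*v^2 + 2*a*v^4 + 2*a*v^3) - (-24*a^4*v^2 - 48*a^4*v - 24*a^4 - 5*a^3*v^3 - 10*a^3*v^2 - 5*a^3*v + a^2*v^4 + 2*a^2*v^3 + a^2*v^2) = 24*a^4*v^2 + 72*a^4*v + 48*a^4 + 5*a^3*v^3 - 6*a^3*v^2 - 11*a^3*v - a^2*v^4 - 12*a^2*v^3 - 11*a^2*v^2 + 2*a*v^4 + 2*a*v^3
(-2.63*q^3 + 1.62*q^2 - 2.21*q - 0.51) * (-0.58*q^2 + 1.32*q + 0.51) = 1.5254*q^5 - 4.4112*q^4 + 2.0789*q^3 - 1.7952*q^2 - 1.8003*q - 0.2601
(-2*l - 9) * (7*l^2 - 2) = -14*l^3 - 63*l^2 + 4*l + 18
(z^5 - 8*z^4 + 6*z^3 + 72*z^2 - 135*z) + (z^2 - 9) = z^5 - 8*z^4 + 6*z^3 + 73*z^2 - 135*z - 9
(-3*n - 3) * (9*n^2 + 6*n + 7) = -27*n^3 - 45*n^2 - 39*n - 21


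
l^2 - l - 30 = (l - 6)*(l + 5)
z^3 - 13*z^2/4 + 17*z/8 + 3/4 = (z - 2)*(z - 3/2)*(z + 1/4)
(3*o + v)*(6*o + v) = 18*o^2 + 9*o*v + v^2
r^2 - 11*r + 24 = (r - 8)*(r - 3)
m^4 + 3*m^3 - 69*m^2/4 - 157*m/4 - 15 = (m - 4)*(m + 1/2)*(m + 3/2)*(m + 5)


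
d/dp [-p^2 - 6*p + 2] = -2*p - 6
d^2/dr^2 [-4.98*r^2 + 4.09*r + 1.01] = -9.96000000000000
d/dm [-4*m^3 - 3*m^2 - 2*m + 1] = -12*m^2 - 6*m - 2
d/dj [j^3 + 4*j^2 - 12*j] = 3*j^2 + 8*j - 12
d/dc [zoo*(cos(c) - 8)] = zoo*sin(c)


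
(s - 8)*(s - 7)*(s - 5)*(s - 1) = s^4 - 21*s^3 + 151*s^2 - 411*s + 280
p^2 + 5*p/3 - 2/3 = (p - 1/3)*(p + 2)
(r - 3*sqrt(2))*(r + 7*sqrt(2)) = r^2 + 4*sqrt(2)*r - 42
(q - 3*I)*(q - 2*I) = q^2 - 5*I*q - 6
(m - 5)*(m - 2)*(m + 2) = m^3 - 5*m^2 - 4*m + 20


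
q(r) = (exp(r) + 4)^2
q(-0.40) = 21.81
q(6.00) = 165998.22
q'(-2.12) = 0.99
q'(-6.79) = 0.01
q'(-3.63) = 0.21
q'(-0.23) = 7.62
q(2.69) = 350.88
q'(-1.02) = 3.14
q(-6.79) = 16.01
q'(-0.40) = 6.26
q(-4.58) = 16.08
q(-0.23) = 22.99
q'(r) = 2*(exp(r) + 4)*exp(r)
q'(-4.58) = 0.08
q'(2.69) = 551.90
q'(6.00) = 328737.01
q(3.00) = 580.11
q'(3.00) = 967.54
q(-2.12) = 16.97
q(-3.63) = 16.21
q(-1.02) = 19.01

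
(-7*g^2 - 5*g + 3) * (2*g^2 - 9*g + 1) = -14*g^4 + 53*g^3 + 44*g^2 - 32*g + 3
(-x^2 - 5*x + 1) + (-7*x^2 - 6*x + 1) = -8*x^2 - 11*x + 2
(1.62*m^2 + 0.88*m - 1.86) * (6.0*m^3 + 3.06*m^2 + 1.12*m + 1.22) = 9.72*m^5 + 10.2372*m^4 - 6.6528*m^3 - 2.7296*m^2 - 1.0096*m - 2.2692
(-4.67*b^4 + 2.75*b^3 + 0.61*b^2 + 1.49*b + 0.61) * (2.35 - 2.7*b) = 12.609*b^5 - 18.3995*b^4 + 4.8155*b^3 - 2.5895*b^2 + 1.8545*b + 1.4335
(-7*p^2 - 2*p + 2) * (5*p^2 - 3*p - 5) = -35*p^4 + 11*p^3 + 51*p^2 + 4*p - 10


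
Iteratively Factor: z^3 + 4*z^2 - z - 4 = (z + 1)*(z^2 + 3*z - 4) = (z - 1)*(z + 1)*(z + 4)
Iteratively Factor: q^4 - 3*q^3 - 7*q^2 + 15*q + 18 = (q + 2)*(q^3 - 5*q^2 + 3*q + 9) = (q - 3)*(q + 2)*(q^2 - 2*q - 3) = (q - 3)^2*(q + 2)*(q + 1)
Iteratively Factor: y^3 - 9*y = (y)*(y^2 - 9) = y*(y - 3)*(y + 3)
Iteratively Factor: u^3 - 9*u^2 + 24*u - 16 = (u - 4)*(u^2 - 5*u + 4) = (u - 4)*(u - 1)*(u - 4)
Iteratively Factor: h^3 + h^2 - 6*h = (h + 3)*(h^2 - 2*h) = (h - 2)*(h + 3)*(h)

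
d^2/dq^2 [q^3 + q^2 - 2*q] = 6*q + 2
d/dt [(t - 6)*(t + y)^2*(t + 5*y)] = (t + y)*((t - 6)*(t + y) + 2*(t - 6)*(t + 5*y) + (t + y)*(t + 5*y))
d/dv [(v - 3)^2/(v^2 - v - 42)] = (5*v^2 - 102*v + 261)/(v^4 - 2*v^3 - 83*v^2 + 84*v + 1764)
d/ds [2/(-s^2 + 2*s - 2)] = 4*(s - 1)/(s^2 - 2*s + 2)^2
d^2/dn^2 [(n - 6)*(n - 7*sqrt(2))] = 2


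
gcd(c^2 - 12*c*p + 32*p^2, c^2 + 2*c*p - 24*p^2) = -c + 4*p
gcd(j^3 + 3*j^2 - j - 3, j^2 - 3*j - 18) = j + 3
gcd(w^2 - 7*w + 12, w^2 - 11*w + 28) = w - 4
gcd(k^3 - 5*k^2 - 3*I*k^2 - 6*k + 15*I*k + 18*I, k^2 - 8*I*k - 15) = k - 3*I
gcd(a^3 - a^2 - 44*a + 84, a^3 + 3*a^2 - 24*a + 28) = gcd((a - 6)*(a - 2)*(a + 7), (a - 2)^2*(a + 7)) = a^2 + 5*a - 14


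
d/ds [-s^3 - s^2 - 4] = s*(-3*s - 2)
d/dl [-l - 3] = -1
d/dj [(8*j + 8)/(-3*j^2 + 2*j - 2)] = 8*(3*j^2 + 6*j - 4)/(9*j^4 - 12*j^3 + 16*j^2 - 8*j + 4)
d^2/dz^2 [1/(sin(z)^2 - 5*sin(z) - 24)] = (-4*sin(z)^4 + 15*sin(z)^3 - 115*sin(z)^2 + 90*sin(z) + 98)/((sin(z) - 8)^3*(sin(z) + 3)^3)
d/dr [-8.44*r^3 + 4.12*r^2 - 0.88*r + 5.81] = -25.32*r^2 + 8.24*r - 0.88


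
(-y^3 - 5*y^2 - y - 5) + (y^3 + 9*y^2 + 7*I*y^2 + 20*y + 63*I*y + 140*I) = 4*y^2 + 7*I*y^2 + 19*y + 63*I*y - 5 + 140*I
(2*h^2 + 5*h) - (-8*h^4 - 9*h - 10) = 8*h^4 + 2*h^2 + 14*h + 10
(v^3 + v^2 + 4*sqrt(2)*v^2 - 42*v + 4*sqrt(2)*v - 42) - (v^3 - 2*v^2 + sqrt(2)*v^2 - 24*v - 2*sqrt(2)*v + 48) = 3*v^2 + 3*sqrt(2)*v^2 - 18*v + 6*sqrt(2)*v - 90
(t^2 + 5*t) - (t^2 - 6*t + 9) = 11*t - 9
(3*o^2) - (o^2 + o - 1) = 2*o^2 - o + 1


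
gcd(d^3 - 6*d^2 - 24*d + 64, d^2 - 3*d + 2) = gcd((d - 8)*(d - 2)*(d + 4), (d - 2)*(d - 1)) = d - 2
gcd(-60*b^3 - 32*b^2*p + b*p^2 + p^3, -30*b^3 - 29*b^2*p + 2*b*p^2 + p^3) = 1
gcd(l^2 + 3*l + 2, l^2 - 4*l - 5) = l + 1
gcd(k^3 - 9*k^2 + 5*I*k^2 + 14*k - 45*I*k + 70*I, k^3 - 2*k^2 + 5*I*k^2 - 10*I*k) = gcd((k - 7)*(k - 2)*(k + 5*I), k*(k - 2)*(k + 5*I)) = k^2 + k*(-2 + 5*I) - 10*I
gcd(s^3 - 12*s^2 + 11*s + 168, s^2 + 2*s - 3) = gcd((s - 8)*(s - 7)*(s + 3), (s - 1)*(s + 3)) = s + 3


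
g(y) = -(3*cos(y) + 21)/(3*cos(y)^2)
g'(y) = -2*(3*cos(y) + 21)*sin(y)/(3*cos(y)^3) + sin(y)/cos(y)^2 = -(cos(y) + 14)*sin(y)/cos(y)^3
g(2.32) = -13.62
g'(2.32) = 30.87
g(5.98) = -8.73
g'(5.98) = 5.14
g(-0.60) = -11.49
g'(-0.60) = 14.89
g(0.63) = -11.96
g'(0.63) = -16.54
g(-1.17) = -48.55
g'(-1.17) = 223.10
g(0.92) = -20.72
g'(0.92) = -52.26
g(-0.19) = -8.28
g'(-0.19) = 2.99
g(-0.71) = -13.49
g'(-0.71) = 22.06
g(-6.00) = -8.63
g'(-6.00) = -4.72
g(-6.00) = -8.63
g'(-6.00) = -4.72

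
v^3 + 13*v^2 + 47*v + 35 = (v + 1)*(v + 5)*(v + 7)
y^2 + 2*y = y*(y + 2)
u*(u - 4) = u^2 - 4*u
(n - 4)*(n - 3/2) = n^2 - 11*n/2 + 6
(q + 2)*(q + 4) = q^2 + 6*q + 8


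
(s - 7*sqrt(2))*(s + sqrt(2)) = s^2 - 6*sqrt(2)*s - 14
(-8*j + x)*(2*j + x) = -16*j^2 - 6*j*x + x^2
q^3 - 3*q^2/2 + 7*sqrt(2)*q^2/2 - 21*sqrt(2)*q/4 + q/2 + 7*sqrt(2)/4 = (q - 1)*(q - 1/2)*(q + 7*sqrt(2)/2)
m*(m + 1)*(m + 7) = m^3 + 8*m^2 + 7*m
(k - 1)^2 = k^2 - 2*k + 1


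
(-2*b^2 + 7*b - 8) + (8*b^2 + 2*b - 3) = 6*b^2 + 9*b - 11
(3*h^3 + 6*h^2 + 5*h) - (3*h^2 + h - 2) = 3*h^3 + 3*h^2 + 4*h + 2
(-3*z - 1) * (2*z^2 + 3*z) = -6*z^3 - 11*z^2 - 3*z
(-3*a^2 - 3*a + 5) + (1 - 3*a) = -3*a^2 - 6*a + 6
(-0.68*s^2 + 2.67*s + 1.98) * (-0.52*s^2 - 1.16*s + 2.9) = 0.3536*s^4 - 0.5996*s^3 - 6.0988*s^2 + 5.4462*s + 5.742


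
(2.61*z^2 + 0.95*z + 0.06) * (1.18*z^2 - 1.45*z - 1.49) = 3.0798*z^4 - 2.6635*z^3 - 5.1956*z^2 - 1.5025*z - 0.0894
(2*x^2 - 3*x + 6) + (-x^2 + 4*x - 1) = x^2 + x + 5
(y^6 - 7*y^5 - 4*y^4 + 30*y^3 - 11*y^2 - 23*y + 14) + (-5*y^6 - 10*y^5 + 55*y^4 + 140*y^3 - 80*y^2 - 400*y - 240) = -4*y^6 - 17*y^5 + 51*y^4 + 170*y^3 - 91*y^2 - 423*y - 226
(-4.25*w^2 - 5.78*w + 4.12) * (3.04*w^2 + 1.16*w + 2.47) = -12.92*w^4 - 22.5012*w^3 - 4.6775*w^2 - 9.4974*w + 10.1764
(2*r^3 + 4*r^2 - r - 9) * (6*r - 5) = 12*r^4 + 14*r^3 - 26*r^2 - 49*r + 45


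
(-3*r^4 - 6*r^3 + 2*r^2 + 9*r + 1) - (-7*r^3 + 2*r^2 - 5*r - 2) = -3*r^4 + r^3 + 14*r + 3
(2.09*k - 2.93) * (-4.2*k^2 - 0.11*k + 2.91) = -8.778*k^3 + 12.0761*k^2 + 6.4042*k - 8.5263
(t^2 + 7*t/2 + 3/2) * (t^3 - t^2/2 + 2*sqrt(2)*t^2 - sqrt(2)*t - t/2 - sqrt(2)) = t^5 + 2*sqrt(2)*t^4 + 3*t^4 - 3*t^3/4 + 6*sqrt(2)*t^3 - 5*t^2/2 - 3*sqrt(2)*t^2/2 - 5*sqrt(2)*t - 3*t/4 - 3*sqrt(2)/2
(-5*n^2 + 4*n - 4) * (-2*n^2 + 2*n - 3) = 10*n^4 - 18*n^3 + 31*n^2 - 20*n + 12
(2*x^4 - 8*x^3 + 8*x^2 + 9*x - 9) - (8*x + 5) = 2*x^4 - 8*x^3 + 8*x^2 + x - 14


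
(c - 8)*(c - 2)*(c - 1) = c^3 - 11*c^2 + 26*c - 16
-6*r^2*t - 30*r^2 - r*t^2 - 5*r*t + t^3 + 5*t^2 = (-3*r + t)*(2*r + t)*(t + 5)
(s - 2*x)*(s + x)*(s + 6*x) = s^3 + 5*s^2*x - 8*s*x^2 - 12*x^3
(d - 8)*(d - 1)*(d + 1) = d^3 - 8*d^2 - d + 8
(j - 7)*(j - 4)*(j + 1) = j^3 - 10*j^2 + 17*j + 28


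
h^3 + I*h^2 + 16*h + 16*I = (h - 4*I)*(h + I)*(h + 4*I)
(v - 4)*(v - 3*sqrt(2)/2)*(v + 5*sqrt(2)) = v^3 - 4*v^2 + 7*sqrt(2)*v^2/2 - 14*sqrt(2)*v - 15*v + 60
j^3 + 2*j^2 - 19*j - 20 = (j - 4)*(j + 1)*(j + 5)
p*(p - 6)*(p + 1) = p^3 - 5*p^2 - 6*p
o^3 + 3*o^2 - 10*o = o*(o - 2)*(o + 5)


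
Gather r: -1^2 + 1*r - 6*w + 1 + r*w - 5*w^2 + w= r*(w + 1) - 5*w^2 - 5*w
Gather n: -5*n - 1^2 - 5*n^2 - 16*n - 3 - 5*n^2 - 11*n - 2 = -10*n^2 - 32*n - 6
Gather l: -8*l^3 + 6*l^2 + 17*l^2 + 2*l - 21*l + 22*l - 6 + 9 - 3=-8*l^3 + 23*l^2 + 3*l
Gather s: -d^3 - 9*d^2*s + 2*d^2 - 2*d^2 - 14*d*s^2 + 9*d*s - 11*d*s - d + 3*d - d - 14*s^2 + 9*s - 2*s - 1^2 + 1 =-d^3 + d + s^2*(-14*d - 14) + s*(-9*d^2 - 2*d + 7)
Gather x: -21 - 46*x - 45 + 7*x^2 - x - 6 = 7*x^2 - 47*x - 72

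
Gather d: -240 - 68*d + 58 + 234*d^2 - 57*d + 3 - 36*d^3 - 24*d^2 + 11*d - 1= -36*d^3 + 210*d^2 - 114*d - 180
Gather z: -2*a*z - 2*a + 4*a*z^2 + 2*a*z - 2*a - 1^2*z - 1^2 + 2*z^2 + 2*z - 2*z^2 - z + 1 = 4*a*z^2 - 4*a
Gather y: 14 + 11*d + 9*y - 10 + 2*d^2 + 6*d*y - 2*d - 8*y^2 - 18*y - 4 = 2*d^2 + 9*d - 8*y^2 + y*(6*d - 9)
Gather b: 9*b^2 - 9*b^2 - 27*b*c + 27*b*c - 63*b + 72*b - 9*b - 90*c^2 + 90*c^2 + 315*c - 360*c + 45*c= 0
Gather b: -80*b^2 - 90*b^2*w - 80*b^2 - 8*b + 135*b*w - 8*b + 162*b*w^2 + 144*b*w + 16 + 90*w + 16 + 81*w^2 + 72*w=b^2*(-90*w - 160) + b*(162*w^2 + 279*w - 16) + 81*w^2 + 162*w + 32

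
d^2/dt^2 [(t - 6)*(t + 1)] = 2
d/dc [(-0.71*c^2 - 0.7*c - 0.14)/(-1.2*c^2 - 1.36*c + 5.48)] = (0.1256*c^2 - 8.1176*c - 4.0264)/(1.44*c^4 + 3.264*c^3 - 11.3024*c^2 - 14.9056*c + 30.0304)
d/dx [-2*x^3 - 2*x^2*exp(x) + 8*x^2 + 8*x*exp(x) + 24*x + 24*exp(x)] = -2*x^2*exp(x) - 6*x^2 + 4*x*exp(x) + 16*x + 32*exp(x) + 24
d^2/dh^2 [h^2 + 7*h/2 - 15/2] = 2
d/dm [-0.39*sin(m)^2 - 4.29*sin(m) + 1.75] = -(0.78*sin(m) + 4.29)*cos(m)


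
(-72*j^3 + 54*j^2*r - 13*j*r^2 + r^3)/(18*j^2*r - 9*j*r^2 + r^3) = (-4*j + r)/r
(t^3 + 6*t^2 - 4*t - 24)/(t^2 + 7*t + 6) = (t^2 - 4)/(t + 1)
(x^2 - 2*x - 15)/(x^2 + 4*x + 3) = (x - 5)/(x + 1)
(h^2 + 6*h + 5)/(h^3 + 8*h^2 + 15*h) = (h + 1)/(h*(h + 3))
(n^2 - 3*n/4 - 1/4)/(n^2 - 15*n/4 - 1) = (n - 1)/(n - 4)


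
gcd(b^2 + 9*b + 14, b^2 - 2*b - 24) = 1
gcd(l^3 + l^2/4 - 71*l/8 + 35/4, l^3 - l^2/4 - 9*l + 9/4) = 1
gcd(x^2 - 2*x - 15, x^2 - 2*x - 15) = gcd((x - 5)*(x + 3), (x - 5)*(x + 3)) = x^2 - 2*x - 15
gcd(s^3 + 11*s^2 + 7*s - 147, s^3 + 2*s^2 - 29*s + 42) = s^2 + 4*s - 21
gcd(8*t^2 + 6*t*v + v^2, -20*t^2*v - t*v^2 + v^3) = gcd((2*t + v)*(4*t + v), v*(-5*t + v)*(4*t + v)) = 4*t + v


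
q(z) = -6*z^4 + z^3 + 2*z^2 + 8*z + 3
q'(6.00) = -5044.00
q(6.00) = -7437.00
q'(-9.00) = 17711.00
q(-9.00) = -40002.00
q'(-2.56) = 420.07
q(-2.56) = -278.85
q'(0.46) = 8.14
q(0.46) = 6.93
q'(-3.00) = 671.00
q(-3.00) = -516.00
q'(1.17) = -21.65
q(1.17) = 5.46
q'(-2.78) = 535.70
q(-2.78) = -383.64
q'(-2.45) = 369.15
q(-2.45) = -235.48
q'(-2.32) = 314.56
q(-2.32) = -191.10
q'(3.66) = -1113.84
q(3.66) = -968.55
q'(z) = -24*z^3 + 3*z^2 + 4*z + 8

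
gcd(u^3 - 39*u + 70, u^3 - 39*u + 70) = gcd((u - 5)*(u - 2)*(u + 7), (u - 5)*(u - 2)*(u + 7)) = u^3 - 39*u + 70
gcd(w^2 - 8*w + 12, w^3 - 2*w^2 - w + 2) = w - 2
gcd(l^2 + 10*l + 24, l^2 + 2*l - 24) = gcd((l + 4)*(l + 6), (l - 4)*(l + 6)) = l + 6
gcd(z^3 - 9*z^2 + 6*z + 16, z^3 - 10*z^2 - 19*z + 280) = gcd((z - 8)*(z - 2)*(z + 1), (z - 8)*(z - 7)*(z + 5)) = z - 8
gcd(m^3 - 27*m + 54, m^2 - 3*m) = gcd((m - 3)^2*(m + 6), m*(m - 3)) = m - 3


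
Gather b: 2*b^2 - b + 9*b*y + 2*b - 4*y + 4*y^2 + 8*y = 2*b^2 + b*(9*y + 1) + 4*y^2 + 4*y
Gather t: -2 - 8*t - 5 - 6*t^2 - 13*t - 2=-6*t^2 - 21*t - 9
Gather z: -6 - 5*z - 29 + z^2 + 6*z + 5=z^2 + z - 30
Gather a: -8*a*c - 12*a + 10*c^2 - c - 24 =a*(-8*c - 12) + 10*c^2 - c - 24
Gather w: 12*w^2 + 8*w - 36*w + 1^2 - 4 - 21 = 12*w^2 - 28*w - 24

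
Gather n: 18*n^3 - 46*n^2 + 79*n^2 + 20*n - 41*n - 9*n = 18*n^3 + 33*n^2 - 30*n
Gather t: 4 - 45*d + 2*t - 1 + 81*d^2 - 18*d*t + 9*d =81*d^2 - 36*d + t*(2 - 18*d) + 3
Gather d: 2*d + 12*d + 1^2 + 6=14*d + 7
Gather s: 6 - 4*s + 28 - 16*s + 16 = 50 - 20*s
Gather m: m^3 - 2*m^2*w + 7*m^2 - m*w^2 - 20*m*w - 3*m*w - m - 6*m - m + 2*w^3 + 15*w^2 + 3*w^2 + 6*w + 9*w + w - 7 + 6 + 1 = m^3 + m^2*(7 - 2*w) + m*(-w^2 - 23*w - 8) + 2*w^3 + 18*w^2 + 16*w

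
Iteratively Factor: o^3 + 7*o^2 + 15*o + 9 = (o + 1)*(o^2 + 6*o + 9) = (o + 1)*(o + 3)*(o + 3)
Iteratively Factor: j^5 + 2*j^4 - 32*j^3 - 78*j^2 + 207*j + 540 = (j - 5)*(j^4 + 7*j^3 + 3*j^2 - 63*j - 108) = (j - 5)*(j - 3)*(j^3 + 10*j^2 + 33*j + 36) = (j - 5)*(j - 3)*(j + 4)*(j^2 + 6*j + 9) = (j - 5)*(j - 3)*(j + 3)*(j + 4)*(j + 3)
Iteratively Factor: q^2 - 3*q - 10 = (q + 2)*(q - 5)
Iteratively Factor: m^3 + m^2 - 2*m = (m)*(m^2 + m - 2) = m*(m - 1)*(m + 2)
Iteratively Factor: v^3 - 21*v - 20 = (v + 4)*(v^2 - 4*v - 5) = (v + 1)*(v + 4)*(v - 5)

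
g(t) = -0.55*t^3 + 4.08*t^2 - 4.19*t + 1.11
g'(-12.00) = -339.71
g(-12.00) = 1589.31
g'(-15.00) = -497.84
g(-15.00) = 2838.21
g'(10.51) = -100.69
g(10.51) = -230.76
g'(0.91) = 1.87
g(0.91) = 0.26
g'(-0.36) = -7.34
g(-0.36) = 3.17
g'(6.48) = -20.60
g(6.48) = -4.37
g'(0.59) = 0.05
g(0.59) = -0.05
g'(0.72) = 0.83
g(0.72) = 0.00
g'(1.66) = 4.81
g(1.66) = 2.88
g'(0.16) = -2.93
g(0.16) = 0.54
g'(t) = -1.65*t^2 + 8.16*t - 4.19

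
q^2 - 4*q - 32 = (q - 8)*(q + 4)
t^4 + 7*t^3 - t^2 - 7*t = t*(t - 1)*(t + 1)*(t + 7)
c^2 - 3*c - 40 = (c - 8)*(c + 5)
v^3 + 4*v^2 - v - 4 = (v - 1)*(v + 1)*(v + 4)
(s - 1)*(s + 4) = s^2 + 3*s - 4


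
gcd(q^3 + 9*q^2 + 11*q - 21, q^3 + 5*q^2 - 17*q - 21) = q + 7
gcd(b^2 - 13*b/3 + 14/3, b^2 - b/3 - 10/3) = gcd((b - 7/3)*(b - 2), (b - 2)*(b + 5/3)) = b - 2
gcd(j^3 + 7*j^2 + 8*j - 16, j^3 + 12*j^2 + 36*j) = 1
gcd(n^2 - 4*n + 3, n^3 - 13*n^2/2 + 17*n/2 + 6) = n - 3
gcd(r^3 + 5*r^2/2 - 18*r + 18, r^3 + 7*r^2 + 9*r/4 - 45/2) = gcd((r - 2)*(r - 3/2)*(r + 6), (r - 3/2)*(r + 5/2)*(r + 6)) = r^2 + 9*r/2 - 9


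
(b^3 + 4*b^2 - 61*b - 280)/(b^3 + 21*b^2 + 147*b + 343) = (b^2 - 3*b - 40)/(b^2 + 14*b + 49)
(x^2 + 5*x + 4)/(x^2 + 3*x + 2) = (x + 4)/(x + 2)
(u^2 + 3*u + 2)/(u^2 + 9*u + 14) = (u + 1)/(u + 7)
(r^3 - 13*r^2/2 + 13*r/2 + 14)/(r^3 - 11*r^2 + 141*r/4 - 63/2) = 2*(r^2 - 3*r - 4)/(2*r^2 - 15*r + 18)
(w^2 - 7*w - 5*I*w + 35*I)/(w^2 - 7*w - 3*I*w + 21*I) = (w - 5*I)/(w - 3*I)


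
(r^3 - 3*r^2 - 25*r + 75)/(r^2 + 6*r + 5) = (r^2 - 8*r + 15)/(r + 1)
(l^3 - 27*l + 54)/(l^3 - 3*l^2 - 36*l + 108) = (l - 3)/(l - 6)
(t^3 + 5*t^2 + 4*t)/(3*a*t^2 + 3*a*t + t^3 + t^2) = (t + 4)/(3*a + t)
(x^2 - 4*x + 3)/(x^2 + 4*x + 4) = (x^2 - 4*x + 3)/(x^2 + 4*x + 4)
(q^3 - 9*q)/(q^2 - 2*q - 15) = q*(q - 3)/(q - 5)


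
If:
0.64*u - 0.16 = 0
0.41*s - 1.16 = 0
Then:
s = 2.83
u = 0.25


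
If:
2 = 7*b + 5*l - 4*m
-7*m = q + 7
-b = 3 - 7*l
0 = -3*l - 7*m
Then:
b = -43/390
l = 161/390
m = -23/130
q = -749/130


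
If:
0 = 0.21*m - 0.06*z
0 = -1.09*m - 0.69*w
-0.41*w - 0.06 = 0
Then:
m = 0.09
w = -0.15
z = 0.32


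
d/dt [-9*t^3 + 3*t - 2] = 3 - 27*t^2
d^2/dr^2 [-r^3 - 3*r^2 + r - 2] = -6*r - 6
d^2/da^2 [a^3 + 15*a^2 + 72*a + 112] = 6*a + 30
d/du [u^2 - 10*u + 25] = 2*u - 10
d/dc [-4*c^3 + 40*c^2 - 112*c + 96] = -12*c^2 + 80*c - 112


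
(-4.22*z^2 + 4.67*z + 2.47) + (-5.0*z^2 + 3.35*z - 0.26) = -9.22*z^2 + 8.02*z + 2.21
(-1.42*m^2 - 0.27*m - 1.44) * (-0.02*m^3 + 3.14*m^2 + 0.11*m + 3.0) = 0.0284*m^5 - 4.4534*m^4 - 0.9752*m^3 - 8.8113*m^2 - 0.9684*m - 4.32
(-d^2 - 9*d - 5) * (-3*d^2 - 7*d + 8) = 3*d^4 + 34*d^3 + 70*d^2 - 37*d - 40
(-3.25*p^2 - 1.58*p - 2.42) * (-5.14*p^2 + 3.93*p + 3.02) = 16.705*p^4 - 4.6513*p^3 - 3.5856*p^2 - 14.2822*p - 7.3084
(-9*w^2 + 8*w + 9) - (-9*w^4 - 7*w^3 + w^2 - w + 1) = 9*w^4 + 7*w^3 - 10*w^2 + 9*w + 8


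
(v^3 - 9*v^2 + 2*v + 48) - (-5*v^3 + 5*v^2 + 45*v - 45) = 6*v^3 - 14*v^2 - 43*v + 93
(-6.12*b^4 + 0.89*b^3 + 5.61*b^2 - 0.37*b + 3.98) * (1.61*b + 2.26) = -9.8532*b^5 - 12.3983*b^4 + 11.0435*b^3 + 12.0829*b^2 + 5.5716*b + 8.9948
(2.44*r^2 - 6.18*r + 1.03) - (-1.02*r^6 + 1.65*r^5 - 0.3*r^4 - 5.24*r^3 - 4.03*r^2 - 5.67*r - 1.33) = 1.02*r^6 - 1.65*r^5 + 0.3*r^4 + 5.24*r^3 + 6.47*r^2 - 0.51*r + 2.36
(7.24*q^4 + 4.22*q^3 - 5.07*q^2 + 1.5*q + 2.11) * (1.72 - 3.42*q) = -24.7608*q^5 - 1.9796*q^4 + 24.5978*q^3 - 13.8504*q^2 - 4.6362*q + 3.6292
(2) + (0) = 2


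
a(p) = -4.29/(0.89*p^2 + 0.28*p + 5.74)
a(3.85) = -0.21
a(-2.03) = -0.49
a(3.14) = -0.28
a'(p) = -4.29*(-1.78*p - 0.28)/(0.89*p^2 + 0.28*p + 5.74)^2 = (7.6362*p + 1.2012)/(0.89*p^2 + 0.28*p + 5.74)^2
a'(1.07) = 0.19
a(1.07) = -0.61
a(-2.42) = -0.42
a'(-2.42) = -0.16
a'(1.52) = 0.19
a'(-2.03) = -0.18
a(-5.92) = -0.12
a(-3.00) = -0.33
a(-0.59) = -0.73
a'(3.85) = 0.08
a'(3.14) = 0.11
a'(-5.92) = -0.04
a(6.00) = -0.11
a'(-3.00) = -0.13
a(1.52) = -0.52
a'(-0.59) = -0.10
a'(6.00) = 0.03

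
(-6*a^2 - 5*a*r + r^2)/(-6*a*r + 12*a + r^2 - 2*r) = (a + r)/(r - 2)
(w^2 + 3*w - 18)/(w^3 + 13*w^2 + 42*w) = (w - 3)/(w*(w + 7))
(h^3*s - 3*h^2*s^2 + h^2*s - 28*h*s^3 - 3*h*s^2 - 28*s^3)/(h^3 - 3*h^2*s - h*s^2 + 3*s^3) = s*(h^3 - 3*h^2*s + h^2 - 28*h*s^2 - 3*h*s - 28*s^2)/(h^3 - 3*h^2*s - h*s^2 + 3*s^3)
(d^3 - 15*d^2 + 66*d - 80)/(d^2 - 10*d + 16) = d - 5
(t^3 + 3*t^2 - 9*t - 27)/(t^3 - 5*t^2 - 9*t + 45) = (t + 3)/(t - 5)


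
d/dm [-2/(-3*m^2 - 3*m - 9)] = 2*(-2*m - 1)/(3*(m^2 + m + 3)^2)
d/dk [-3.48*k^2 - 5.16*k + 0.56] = -6.96*k - 5.16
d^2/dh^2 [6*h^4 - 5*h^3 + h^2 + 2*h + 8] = 72*h^2 - 30*h + 2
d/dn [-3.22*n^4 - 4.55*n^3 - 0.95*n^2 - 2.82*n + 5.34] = -12.88*n^3 - 13.65*n^2 - 1.9*n - 2.82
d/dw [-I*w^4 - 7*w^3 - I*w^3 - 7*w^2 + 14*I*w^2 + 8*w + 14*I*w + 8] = -4*I*w^3 + w^2*(-21 - 3*I) + w*(-14 + 28*I) + 8 + 14*I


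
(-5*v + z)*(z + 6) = -5*v*z - 30*v + z^2 + 6*z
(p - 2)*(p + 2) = p^2 - 4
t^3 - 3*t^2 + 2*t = t*(t - 2)*(t - 1)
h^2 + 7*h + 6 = (h + 1)*(h + 6)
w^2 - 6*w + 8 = (w - 4)*(w - 2)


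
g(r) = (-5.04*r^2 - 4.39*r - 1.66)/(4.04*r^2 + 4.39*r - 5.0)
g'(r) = (-10.08*r - 4.39)/(4.04*r^2 + 4.39*r - 5.0) + (-8.08*r - 4.39)*(-5.04*r^2 - 4.39*r - 1.66)/(4.04*r^2 + 4.39*r - 5.0)^2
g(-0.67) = 0.16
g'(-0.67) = -0.41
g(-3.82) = -1.57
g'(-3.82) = -0.20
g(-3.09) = -1.81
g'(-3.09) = -0.52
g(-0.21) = 0.17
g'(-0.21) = 0.47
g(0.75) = -13.78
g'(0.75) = 233.78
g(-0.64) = 0.15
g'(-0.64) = -0.35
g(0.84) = -5.79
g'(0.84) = 33.70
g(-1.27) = 1.04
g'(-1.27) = -3.57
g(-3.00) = -1.86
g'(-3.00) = -0.61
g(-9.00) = -1.31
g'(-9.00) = -0.01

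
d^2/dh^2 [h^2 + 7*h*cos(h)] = -7*h*cos(h) - 14*sin(h) + 2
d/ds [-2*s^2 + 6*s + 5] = 6 - 4*s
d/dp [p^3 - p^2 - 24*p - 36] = 3*p^2 - 2*p - 24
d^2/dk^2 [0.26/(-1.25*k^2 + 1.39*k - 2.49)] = (0.8125*k^2 - 0.9035*k - 0.26*(2.5*k - 1.39)*(5.0*k - 2.78) + 1.6185)/(1.25*k^2 - 1.39*k + 2.49)^3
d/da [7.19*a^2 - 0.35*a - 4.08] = 14.38*a - 0.35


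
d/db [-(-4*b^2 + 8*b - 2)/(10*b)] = 2/5 - 1/(5*b^2)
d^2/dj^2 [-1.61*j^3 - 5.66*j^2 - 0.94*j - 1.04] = -9.66*j - 11.32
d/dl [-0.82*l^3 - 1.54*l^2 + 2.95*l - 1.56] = -2.46*l^2 - 3.08*l + 2.95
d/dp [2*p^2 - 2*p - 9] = 4*p - 2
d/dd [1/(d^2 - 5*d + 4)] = (5 - 2*d)/(d^2 - 5*d + 4)^2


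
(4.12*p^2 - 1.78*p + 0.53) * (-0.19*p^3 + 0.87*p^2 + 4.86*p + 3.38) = -0.7828*p^5 + 3.9226*p^4 + 18.3739*p^3 + 5.7359*p^2 - 3.4406*p + 1.7914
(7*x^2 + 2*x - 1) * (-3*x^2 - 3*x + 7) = -21*x^4 - 27*x^3 + 46*x^2 + 17*x - 7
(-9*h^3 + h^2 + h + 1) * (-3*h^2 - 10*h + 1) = 27*h^5 + 87*h^4 - 22*h^3 - 12*h^2 - 9*h + 1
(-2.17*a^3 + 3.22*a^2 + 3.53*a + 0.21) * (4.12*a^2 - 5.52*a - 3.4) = -8.9404*a^5 + 25.2448*a^4 + 4.1472*a^3 - 29.5684*a^2 - 13.1612*a - 0.714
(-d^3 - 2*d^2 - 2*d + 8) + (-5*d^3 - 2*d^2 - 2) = -6*d^3 - 4*d^2 - 2*d + 6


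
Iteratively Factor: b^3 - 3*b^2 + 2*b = (b)*(b^2 - 3*b + 2) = b*(b - 2)*(b - 1)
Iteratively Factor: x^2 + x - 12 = (x - 3)*(x + 4)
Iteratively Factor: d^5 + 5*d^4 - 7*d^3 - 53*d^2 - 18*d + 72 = (d - 3)*(d^4 + 8*d^3 + 17*d^2 - 2*d - 24) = (d - 3)*(d - 1)*(d^3 + 9*d^2 + 26*d + 24) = (d - 3)*(d - 1)*(d + 2)*(d^2 + 7*d + 12) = (d - 3)*(d - 1)*(d + 2)*(d + 4)*(d + 3)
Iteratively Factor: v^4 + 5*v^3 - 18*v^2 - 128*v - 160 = (v - 5)*(v^3 + 10*v^2 + 32*v + 32) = (v - 5)*(v + 4)*(v^2 + 6*v + 8) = (v - 5)*(v + 4)^2*(v + 2)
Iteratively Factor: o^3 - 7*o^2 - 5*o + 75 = (o - 5)*(o^2 - 2*o - 15) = (o - 5)^2*(o + 3)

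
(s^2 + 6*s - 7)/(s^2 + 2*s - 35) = (s - 1)/(s - 5)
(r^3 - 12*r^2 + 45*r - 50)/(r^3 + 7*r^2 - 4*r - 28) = (r^2 - 10*r + 25)/(r^2 + 9*r + 14)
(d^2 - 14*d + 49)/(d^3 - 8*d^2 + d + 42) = (d - 7)/(d^2 - d - 6)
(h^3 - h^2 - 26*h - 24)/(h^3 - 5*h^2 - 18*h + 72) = (h + 1)/(h - 3)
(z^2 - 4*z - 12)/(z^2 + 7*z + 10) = (z - 6)/(z + 5)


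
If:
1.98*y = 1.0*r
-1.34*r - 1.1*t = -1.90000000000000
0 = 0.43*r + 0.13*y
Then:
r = 0.00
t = 1.73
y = 0.00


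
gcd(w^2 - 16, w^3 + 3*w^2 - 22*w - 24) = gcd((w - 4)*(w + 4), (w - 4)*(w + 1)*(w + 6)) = w - 4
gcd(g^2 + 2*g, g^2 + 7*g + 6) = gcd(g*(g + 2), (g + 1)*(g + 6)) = 1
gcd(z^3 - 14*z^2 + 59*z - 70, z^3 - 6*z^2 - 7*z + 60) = z - 5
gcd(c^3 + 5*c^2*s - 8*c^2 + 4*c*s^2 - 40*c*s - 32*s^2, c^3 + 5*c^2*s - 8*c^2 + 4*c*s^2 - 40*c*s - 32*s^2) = c^3 + 5*c^2*s - 8*c^2 + 4*c*s^2 - 40*c*s - 32*s^2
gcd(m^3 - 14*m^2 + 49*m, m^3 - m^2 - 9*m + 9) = 1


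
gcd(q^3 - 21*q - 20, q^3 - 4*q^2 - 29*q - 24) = q + 1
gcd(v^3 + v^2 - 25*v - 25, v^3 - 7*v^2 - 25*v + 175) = v^2 - 25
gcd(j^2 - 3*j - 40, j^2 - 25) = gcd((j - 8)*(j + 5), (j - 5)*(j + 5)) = j + 5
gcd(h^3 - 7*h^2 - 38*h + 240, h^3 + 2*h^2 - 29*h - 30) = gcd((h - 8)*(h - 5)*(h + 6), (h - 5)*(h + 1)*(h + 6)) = h^2 + h - 30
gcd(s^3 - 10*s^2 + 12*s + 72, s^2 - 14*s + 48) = s - 6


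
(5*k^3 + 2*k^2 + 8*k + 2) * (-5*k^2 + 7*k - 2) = -25*k^5 + 25*k^4 - 36*k^3 + 42*k^2 - 2*k - 4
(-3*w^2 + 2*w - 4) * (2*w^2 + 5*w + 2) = -6*w^4 - 11*w^3 - 4*w^2 - 16*w - 8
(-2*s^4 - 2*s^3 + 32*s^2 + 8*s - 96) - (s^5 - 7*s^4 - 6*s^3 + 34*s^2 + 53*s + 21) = -s^5 + 5*s^4 + 4*s^3 - 2*s^2 - 45*s - 117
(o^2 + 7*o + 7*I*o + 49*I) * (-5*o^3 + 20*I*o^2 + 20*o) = -5*o^5 - 35*o^4 - 15*I*o^4 - 120*o^3 - 105*I*o^3 - 840*o^2 + 140*I*o^2 + 980*I*o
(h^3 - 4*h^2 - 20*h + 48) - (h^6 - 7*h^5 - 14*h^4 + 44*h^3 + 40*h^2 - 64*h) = -h^6 + 7*h^5 + 14*h^4 - 43*h^3 - 44*h^2 + 44*h + 48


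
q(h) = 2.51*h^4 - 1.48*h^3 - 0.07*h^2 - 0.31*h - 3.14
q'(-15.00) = -34882.21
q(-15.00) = 132049.51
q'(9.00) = 6957.95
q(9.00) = 15377.59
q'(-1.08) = -17.99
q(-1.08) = 2.39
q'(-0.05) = -0.32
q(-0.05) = -3.12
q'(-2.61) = -208.70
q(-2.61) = 139.98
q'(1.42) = 19.29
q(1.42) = 2.25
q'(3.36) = 329.94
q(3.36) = 258.80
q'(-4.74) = -1168.63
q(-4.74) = 1421.40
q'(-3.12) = -348.02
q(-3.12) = 279.94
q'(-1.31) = -30.32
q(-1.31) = 7.87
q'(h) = 10.04*h^3 - 4.44*h^2 - 0.14*h - 0.31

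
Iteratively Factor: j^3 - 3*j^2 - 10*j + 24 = (j - 4)*(j^2 + j - 6) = (j - 4)*(j + 3)*(j - 2)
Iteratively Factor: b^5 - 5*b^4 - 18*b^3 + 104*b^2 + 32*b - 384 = (b - 4)*(b^4 - b^3 - 22*b^2 + 16*b + 96) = (b - 4)^2*(b^3 + 3*b^2 - 10*b - 24) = (b - 4)^2*(b - 3)*(b^2 + 6*b + 8) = (b - 4)^2*(b - 3)*(b + 2)*(b + 4)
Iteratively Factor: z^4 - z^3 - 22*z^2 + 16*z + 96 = (z + 2)*(z^3 - 3*z^2 - 16*z + 48) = (z - 4)*(z + 2)*(z^2 + z - 12) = (z - 4)*(z - 3)*(z + 2)*(z + 4)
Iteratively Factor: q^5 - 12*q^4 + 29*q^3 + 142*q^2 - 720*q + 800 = (q - 4)*(q^4 - 8*q^3 - 3*q^2 + 130*q - 200) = (q - 4)*(q - 2)*(q^3 - 6*q^2 - 15*q + 100) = (q - 4)*(q - 2)*(q + 4)*(q^2 - 10*q + 25) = (q - 5)*(q - 4)*(q - 2)*(q + 4)*(q - 5)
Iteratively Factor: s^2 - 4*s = (s)*(s - 4)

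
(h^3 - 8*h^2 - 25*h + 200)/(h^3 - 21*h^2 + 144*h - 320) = (h + 5)/(h - 8)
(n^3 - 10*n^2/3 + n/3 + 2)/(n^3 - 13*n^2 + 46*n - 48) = (3*n^2 - n - 2)/(3*(n^2 - 10*n + 16))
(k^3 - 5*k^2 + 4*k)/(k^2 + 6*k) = (k^2 - 5*k + 4)/(k + 6)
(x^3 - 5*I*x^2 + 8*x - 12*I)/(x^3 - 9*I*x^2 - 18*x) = (x^2 + I*x + 2)/(x*(x - 3*I))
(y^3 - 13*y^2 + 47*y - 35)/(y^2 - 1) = (y^2 - 12*y + 35)/(y + 1)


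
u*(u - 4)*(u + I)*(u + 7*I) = u^4 - 4*u^3 + 8*I*u^3 - 7*u^2 - 32*I*u^2 + 28*u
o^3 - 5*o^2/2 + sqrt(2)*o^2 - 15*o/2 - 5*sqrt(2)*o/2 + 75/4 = (o - 5/2)*(o - 3*sqrt(2)/2)*(o + 5*sqrt(2)/2)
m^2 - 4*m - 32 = (m - 8)*(m + 4)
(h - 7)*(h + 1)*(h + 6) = h^3 - 43*h - 42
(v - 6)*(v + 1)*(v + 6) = v^3 + v^2 - 36*v - 36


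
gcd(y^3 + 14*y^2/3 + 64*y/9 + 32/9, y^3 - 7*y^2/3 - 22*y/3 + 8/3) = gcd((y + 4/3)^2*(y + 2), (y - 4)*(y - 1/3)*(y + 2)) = y + 2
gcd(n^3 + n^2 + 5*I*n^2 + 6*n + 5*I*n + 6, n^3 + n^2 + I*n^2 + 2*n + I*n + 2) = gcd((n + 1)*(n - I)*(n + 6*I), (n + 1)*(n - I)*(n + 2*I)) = n^2 + n*(1 - I) - I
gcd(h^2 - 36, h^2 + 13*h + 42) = h + 6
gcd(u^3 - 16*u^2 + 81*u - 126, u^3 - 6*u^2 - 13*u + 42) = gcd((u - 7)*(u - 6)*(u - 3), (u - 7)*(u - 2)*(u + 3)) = u - 7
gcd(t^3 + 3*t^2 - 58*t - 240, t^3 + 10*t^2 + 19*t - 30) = t^2 + 11*t + 30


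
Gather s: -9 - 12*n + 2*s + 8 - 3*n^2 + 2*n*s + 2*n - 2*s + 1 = -3*n^2 + 2*n*s - 10*n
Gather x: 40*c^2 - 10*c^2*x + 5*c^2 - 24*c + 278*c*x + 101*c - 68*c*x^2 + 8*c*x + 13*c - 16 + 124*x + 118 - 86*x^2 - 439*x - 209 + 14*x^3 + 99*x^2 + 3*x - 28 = 45*c^2 + 90*c + 14*x^3 + x^2*(13 - 68*c) + x*(-10*c^2 + 286*c - 312) - 135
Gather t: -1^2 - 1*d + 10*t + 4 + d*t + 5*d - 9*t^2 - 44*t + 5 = 4*d - 9*t^2 + t*(d - 34) + 8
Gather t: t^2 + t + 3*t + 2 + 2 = t^2 + 4*t + 4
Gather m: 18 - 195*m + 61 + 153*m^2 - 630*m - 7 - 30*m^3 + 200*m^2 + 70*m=-30*m^3 + 353*m^2 - 755*m + 72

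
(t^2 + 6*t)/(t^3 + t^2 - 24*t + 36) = t/(t^2 - 5*t + 6)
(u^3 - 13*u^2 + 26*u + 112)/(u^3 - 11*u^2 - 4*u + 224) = (u + 2)/(u + 4)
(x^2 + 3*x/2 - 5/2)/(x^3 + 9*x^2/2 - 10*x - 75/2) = (x - 1)/(x^2 + 2*x - 15)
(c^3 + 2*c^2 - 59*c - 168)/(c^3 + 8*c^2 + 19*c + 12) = (c^2 - c - 56)/(c^2 + 5*c + 4)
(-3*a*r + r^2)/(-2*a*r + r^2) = (3*a - r)/(2*a - r)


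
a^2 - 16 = (a - 4)*(a + 4)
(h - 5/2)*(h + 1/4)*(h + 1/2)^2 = h^4 - 5*h^3/4 - 21*h^2/8 - 19*h/16 - 5/32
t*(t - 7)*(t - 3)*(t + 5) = t^4 - 5*t^3 - 29*t^2 + 105*t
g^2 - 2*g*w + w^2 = (-g + w)^2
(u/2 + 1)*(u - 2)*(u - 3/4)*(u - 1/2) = u^4/2 - 5*u^3/8 - 29*u^2/16 + 5*u/2 - 3/4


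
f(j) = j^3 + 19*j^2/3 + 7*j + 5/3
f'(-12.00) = 287.00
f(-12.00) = -898.33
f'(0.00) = 7.00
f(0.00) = 1.67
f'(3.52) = 88.76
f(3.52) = 148.39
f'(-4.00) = 4.33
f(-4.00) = 11.00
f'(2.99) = 71.69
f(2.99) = 105.95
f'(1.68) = 36.75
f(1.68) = 36.04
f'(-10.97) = 229.07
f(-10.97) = -633.10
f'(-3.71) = 1.30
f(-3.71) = 11.80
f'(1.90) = 41.90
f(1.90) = 44.69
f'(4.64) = 130.36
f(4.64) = 270.40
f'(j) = 3*j^2 + 38*j/3 + 7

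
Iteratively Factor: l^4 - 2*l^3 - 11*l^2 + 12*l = (l - 1)*(l^3 - l^2 - 12*l) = l*(l - 1)*(l^2 - l - 12) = l*(l - 4)*(l - 1)*(l + 3)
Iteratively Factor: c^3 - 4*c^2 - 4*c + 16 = (c - 4)*(c^2 - 4) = (c - 4)*(c + 2)*(c - 2)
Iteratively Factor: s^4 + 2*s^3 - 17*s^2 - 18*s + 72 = (s + 3)*(s^3 - s^2 - 14*s + 24) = (s + 3)*(s + 4)*(s^2 - 5*s + 6) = (s - 3)*(s + 3)*(s + 4)*(s - 2)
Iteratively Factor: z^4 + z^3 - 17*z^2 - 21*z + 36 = (z - 4)*(z^3 + 5*z^2 + 3*z - 9) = (z - 4)*(z - 1)*(z^2 + 6*z + 9) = (z - 4)*(z - 1)*(z + 3)*(z + 3)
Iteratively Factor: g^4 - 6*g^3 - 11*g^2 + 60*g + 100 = (g - 5)*(g^3 - g^2 - 16*g - 20) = (g - 5)*(g + 2)*(g^2 - 3*g - 10) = (g - 5)^2*(g + 2)*(g + 2)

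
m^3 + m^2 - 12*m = m*(m - 3)*(m + 4)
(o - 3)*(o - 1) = o^2 - 4*o + 3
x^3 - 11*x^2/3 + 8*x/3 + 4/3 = (x - 2)^2*(x + 1/3)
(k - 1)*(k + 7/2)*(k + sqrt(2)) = k^3 + sqrt(2)*k^2 + 5*k^2/2 - 7*k/2 + 5*sqrt(2)*k/2 - 7*sqrt(2)/2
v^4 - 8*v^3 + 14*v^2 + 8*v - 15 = (v - 5)*(v - 3)*(v - 1)*(v + 1)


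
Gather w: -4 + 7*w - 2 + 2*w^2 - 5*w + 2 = 2*w^2 + 2*w - 4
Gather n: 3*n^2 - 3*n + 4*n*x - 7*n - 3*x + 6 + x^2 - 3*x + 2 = 3*n^2 + n*(4*x - 10) + x^2 - 6*x + 8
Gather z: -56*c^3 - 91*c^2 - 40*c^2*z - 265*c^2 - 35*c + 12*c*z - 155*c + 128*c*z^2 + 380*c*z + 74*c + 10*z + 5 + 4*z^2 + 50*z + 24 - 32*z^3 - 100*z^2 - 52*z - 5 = -56*c^3 - 356*c^2 - 116*c - 32*z^3 + z^2*(128*c - 96) + z*(-40*c^2 + 392*c + 8) + 24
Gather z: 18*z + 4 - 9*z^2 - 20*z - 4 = -9*z^2 - 2*z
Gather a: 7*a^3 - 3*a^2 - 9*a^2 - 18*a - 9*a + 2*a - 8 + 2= 7*a^3 - 12*a^2 - 25*a - 6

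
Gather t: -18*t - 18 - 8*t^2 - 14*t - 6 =-8*t^2 - 32*t - 24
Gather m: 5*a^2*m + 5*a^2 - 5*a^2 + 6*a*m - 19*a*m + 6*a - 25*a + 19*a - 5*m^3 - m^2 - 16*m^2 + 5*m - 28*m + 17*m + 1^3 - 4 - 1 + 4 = -5*m^3 - 17*m^2 + m*(5*a^2 - 13*a - 6)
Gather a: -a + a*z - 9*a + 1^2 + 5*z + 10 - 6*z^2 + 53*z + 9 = a*(z - 10) - 6*z^2 + 58*z + 20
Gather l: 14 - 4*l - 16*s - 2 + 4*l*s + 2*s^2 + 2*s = l*(4*s - 4) + 2*s^2 - 14*s + 12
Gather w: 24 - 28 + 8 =4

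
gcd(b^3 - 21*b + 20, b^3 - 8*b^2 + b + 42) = 1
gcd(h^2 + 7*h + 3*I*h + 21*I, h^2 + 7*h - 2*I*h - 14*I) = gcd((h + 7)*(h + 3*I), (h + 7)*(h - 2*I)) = h + 7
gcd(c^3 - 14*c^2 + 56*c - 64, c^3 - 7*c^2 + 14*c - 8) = c^2 - 6*c + 8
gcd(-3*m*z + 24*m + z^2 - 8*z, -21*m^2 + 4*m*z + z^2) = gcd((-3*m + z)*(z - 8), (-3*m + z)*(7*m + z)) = -3*m + z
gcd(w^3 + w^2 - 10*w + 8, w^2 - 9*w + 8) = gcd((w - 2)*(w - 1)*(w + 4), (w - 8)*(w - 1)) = w - 1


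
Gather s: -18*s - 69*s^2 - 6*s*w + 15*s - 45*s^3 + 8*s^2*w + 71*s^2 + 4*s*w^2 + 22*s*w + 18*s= -45*s^3 + s^2*(8*w + 2) + s*(4*w^2 + 16*w + 15)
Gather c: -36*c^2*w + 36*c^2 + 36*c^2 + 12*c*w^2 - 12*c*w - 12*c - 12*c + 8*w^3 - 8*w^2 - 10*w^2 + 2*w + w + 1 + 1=c^2*(72 - 36*w) + c*(12*w^2 - 12*w - 24) + 8*w^3 - 18*w^2 + 3*w + 2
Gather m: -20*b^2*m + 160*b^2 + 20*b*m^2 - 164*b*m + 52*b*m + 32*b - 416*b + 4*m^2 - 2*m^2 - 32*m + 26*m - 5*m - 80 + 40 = 160*b^2 - 384*b + m^2*(20*b + 2) + m*(-20*b^2 - 112*b - 11) - 40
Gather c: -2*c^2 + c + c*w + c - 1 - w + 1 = -2*c^2 + c*(w + 2) - w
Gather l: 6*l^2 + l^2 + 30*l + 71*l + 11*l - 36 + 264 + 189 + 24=7*l^2 + 112*l + 441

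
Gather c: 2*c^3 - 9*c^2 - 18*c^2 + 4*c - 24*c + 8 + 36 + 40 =2*c^3 - 27*c^2 - 20*c + 84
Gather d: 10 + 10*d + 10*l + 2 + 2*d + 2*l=12*d + 12*l + 12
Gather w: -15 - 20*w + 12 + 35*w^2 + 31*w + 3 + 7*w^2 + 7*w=42*w^2 + 18*w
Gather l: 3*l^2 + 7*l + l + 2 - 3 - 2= 3*l^2 + 8*l - 3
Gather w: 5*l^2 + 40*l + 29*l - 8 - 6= 5*l^2 + 69*l - 14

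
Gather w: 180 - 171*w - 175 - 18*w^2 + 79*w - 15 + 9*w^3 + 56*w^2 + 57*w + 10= 9*w^3 + 38*w^2 - 35*w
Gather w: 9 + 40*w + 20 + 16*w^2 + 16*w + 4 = 16*w^2 + 56*w + 33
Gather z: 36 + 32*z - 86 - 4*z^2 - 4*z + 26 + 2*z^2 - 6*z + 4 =-2*z^2 + 22*z - 20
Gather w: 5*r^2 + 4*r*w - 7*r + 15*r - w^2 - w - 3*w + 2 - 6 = 5*r^2 + 8*r - w^2 + w*(4*r - 4) - 4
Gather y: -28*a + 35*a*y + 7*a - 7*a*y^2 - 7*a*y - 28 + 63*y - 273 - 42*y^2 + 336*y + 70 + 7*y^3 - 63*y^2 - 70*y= -21*a + 7*y^3 + y^2*(-7*a - 105) + y*(28*a + 329) - 231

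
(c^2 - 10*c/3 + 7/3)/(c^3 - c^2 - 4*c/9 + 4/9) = 3*(3*c - 7)/(9*c^2 - 4)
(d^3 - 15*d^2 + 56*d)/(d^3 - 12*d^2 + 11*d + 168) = d/(d + 3)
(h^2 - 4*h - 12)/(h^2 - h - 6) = (h - 6)/(h - 3)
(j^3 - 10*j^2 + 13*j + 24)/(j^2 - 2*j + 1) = (j^3 - 10*j^2 + 13*j + 24)/(j^2 - 2*j + 1)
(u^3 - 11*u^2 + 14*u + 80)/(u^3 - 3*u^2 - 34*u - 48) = (u - 5)/(u + 3)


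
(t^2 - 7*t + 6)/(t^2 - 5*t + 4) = (t - 6)/(t - 4)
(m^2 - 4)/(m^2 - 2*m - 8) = (m - 2)/(m - 4)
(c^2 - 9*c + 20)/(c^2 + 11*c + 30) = (c^2 - 9*c + 20)/(c^2 + 11*c + 30)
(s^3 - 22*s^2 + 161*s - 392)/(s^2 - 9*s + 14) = (s^2 - 15*s + 56)/(s - 2)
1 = 1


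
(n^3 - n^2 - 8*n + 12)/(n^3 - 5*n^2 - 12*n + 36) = (n - 2)/(n - 6)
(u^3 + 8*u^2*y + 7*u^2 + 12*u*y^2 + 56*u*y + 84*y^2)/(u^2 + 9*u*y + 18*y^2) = (u^2 + 2*u*y + 7*u + 14*y)/(u + 3*y)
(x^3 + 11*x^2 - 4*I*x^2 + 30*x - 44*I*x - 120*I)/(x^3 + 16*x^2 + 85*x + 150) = (x - 4*I)/(x + 5)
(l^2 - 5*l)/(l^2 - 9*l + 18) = l*(l - 5)/(l^2 - 9*l + 18)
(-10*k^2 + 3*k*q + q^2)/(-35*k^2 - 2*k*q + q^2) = (-2*k + q)/(-7*k + q)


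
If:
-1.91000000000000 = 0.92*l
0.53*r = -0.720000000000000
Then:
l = -2.08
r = -1.36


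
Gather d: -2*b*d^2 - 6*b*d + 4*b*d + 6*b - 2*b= -2*b*d^2 - 2*b*d + 4*b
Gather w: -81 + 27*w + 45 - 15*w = 12*w - 36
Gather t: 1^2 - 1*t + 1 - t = 2 - 2*t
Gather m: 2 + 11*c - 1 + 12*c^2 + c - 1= 12*c^2 + 12*c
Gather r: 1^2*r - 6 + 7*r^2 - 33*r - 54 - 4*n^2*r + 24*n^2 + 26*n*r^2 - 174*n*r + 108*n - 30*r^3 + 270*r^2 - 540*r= 24*n^2 + 108*n - 30*r^3 + r^2*(26*n + 277) + r*(-4*n^2 - 174*n - 572) - 60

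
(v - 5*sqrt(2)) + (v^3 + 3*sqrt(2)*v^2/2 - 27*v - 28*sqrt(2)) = v^3 + 3*sqrt(2)*v^2/2 - 26*v - 33*sqrt(2)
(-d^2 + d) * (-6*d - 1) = 6*d^3 - 5*d^2 - d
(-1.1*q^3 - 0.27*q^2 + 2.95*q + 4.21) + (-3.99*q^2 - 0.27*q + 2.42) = -1.1*q^3 - 4.26*q^2 + 2.68*q + 6.63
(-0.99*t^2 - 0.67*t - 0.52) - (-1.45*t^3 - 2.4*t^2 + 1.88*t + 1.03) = 1.45*t^3 + 1.41*t^2 - 2.55*t - 1.55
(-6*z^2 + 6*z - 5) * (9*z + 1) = -54*z^3 + 48*z^2 - 39*z - 5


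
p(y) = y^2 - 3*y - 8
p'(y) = 2*y - 3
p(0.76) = -9.70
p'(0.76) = -1.48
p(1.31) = -10.21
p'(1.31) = -0.38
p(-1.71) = 0.05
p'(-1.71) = -6.42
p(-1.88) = 1.17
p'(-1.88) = -6.76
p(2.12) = -9.87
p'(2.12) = 1.24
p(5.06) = 2.42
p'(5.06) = 7.12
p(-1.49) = -1.31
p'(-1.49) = -5.98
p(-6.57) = 54.87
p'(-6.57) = -16.14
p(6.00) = 10.00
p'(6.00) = 9.00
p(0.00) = -8.00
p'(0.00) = -3.00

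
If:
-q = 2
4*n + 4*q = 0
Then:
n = 2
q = -2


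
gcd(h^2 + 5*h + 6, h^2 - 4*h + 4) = 1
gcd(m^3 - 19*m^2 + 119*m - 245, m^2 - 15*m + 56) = m - 7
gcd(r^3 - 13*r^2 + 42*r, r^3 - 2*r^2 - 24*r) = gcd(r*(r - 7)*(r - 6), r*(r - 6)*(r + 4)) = r^2 - 6*r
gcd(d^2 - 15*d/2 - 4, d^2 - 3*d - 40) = d - 8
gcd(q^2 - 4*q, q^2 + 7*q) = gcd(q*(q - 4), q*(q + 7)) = q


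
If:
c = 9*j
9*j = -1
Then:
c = -1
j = -1/9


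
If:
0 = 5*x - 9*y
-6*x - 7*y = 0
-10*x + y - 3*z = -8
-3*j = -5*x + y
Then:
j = 0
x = 0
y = 0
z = 8/3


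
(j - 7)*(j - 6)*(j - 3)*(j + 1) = j^4 - 15*j^3 + 65*j^2 - 45*j - 126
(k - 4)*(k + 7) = k^2 + 3*k - 28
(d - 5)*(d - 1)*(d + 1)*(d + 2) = d^4 - 3*d^3 - 11*d^2 + 3*d + 10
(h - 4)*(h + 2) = h^2 - 2*h - 8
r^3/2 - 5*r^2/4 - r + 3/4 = (r/2 + 1/2)*(r - 3)*(r - 1/2)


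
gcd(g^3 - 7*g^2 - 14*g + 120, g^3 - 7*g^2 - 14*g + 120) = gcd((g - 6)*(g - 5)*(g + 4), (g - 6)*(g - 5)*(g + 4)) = g^3 - 7*g^2 - 14*g + 120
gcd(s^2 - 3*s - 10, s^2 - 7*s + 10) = s - 5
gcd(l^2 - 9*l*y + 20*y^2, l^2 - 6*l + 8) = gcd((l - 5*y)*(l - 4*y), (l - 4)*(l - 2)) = 1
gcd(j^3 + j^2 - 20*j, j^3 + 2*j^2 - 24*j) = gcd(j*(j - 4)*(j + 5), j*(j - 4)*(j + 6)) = j^2 - 4*j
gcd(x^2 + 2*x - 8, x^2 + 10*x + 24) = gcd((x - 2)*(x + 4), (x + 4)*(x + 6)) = x + 4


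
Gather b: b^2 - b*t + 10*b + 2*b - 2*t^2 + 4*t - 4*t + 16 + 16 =b^2 + b*(12 - t) - 2*t^2 + 32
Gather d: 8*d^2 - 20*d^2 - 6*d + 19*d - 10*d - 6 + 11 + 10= -12*d^2 + 3*d + 15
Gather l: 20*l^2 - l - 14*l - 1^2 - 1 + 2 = 20*l^2 - 15*l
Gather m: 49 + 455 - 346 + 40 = 198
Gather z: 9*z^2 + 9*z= 9*z^2 + 9*z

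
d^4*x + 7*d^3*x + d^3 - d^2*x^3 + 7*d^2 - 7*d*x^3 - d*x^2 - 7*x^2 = (d + 7)*(d - x)*(d + x)*(d*x + 1)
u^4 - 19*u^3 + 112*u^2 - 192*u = u*(u - 8)^2*(u - 3)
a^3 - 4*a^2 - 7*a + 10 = (a - 5)*(a - 1)*(a + 2)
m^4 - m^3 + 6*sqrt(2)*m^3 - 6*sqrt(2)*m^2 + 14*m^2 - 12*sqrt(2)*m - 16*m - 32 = (m - 2)*(m + 1)*(m + 2*sqrt(2))*(m + 4*sqrt(2))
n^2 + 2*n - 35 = (n - 5)*(n + 7)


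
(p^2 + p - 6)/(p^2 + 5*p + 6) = (p - 2)/(p + 2)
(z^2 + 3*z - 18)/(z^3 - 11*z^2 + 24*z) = (z + 6)/(z*(z - 8))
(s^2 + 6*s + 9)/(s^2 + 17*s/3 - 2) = 3*(s^2 + 6*s + 9)/(3*s^2 + 17*s - 6)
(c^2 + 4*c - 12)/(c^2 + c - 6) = (c + 6)/(c + 3)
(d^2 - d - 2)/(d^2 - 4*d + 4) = (d + 1)/(d - 2)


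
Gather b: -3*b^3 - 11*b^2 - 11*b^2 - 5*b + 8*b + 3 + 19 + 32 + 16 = -3*b^3 - 22*b^2 + 3*b + 70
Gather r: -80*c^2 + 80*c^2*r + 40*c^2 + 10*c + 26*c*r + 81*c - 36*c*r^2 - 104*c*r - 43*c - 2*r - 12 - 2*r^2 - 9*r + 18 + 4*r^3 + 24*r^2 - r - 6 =-40*c^2 + 48*c + 4*r^3 + r^2*(22 - 36*c) + r*(80*c^2 - 78*c - 12)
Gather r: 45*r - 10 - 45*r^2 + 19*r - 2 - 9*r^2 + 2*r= -54*r^2 + 66*r - 12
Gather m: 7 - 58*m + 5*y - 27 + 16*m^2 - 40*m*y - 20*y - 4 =16*m^2 + m*(-40*y - 58) - 15*y - 24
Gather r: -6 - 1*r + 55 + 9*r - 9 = 8*r + 40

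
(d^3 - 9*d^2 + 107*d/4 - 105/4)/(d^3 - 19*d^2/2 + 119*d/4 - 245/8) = 2*(d - 3)/(2*d - 7)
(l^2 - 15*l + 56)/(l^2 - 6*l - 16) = (l - 7)/(l + 2)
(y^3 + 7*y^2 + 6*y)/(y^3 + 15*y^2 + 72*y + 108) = y*(y + 1)/(y^2 + 9*y + 18)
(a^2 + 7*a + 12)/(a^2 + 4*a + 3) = (a + 4)/(a + 1)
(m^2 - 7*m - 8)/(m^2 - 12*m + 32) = (m + 1)/(m - 4)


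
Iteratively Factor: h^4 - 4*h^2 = (h - 2)*(h^3 + 2*h^2) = h*(h - 2)*(h^2 + 2*h) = h^2*(h - 2)*(h + 2)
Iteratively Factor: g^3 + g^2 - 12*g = (g - 3)*(g^2 + 4*g) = g*(g - 3)*(g + 4)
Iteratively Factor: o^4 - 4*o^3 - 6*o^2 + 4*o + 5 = (o + 1)*(o^3 - 5*o^2 - o + 5) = (o + 1)^2*(o^2 - 6*o + 5) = (o - 5)*(o + 1)^2*(o - 1)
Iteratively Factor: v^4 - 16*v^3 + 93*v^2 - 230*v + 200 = (v - 5)*(v^3 - 11*v^2 + 38*v - 40) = (v - 5)^2*(v^2 - 6*v + 8) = (v - 5)^2*(v - 2)*(v - 4)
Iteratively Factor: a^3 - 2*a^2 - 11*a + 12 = (a - 1)*(a^2 - a - 12) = (a - 1)*(a + 3)*(a - 4)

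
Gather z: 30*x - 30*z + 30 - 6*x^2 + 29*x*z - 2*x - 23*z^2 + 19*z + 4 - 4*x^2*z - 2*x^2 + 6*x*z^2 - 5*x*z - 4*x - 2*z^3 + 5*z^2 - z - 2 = -8*x^2 + 24*x - 2*z^3 + z^2*(6*x - 18) + z*(-4*x^2 + 24*x - 12) + 32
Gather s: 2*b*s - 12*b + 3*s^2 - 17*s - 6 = -12*b + 3*s^2 + s*(2*b - 17) - 6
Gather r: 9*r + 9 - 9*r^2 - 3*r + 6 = -9*r^2 + 6*r + 15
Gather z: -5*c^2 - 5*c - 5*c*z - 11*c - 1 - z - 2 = -5*c^2 - 16*c + z*(-5*c - 1) - 3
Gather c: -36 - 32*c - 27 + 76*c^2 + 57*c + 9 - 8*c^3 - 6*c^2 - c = -8*c^3 + 70*c^2 + 24*c - 54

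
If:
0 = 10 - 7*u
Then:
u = 10/7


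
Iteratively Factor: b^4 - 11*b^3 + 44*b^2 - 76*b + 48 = (b - 4)*(b^3 - 7*b^2 + 16*b - 12) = (b - 4)*(b - 2)*(b^2 - 5*b + 6) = (b - 4)*(b - 2)^2*(b - 3)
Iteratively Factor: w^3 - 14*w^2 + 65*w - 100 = (w - 5)*(w^2 - 9*w + 20) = (w - 5)*(w - 4)*(w - 5)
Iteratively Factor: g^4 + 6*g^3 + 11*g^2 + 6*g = (g + 1)*(g^3 + 5*g^2 + 6*g) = g*(g + 1)*(g^2 + 5*g + 6) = g*(g + 1)*(g + 2)*(g + 3)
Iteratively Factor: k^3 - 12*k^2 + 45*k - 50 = (k - 5)*(k^2 - 7*k + 10) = (k - 5)*(k - 2)*(k - 5)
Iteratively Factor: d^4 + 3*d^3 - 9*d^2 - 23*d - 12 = (d + 4)*(d^3 - d^2 - 5*d - 3) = (d + 1)*(d + 4)*(d^2 - 2*d - 3) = (d + 1)^2*(d + 4)*(d - 3)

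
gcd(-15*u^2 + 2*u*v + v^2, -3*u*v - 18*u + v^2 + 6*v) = 3*u - v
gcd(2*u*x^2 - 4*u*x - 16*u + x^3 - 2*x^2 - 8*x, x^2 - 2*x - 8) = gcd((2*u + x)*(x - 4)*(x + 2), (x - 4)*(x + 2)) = x^2 - 2*x - 8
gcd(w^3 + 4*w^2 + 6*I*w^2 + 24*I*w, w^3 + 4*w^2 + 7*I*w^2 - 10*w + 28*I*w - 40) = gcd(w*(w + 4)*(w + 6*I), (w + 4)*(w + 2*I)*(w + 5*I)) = w + 4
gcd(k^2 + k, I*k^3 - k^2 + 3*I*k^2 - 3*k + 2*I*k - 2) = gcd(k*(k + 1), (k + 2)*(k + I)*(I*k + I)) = k + 1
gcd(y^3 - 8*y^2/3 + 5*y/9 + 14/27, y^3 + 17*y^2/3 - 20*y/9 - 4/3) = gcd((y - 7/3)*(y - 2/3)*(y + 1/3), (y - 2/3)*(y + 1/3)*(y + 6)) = y^2 - y/3 - 2/9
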